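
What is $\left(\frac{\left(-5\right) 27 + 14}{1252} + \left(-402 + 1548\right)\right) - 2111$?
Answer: $- \frac{1208301}{1252} \approx -965.1$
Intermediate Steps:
$\left(\frac{\left(-5\right) 27 + 14}{1252} + \left(-402 + 1548\right)\right) - 2111 = \left(\left(-135 + 14\right) \frac{1}{1252} + 1146\right) - 2111 = \left(\left(-121\right) \frac{1}{1252} + 1146\right) - 2111 = \left(- \frac{121}{1252} + 1146\right) - 2111 = \frac{1434671}{1252} - 2111 = - \frac{1208301}{1252}$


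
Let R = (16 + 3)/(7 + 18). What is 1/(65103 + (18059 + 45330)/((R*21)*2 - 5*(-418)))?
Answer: 53048/3455168669 ≈ 1.5353e-5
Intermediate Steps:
R = 19/25 ≈ 0.76000
1/(65103 + (18059 + 45330)/((R*21)*2 - 5*(-418))) = 1/(65103 + (18059 + 45330)/(((19/25)*21)*2 - 5*(-418))) = 1/(65103 + 63389/((399/25)*2 + 2090)) = 1/(65103 + 63389/(798/25 + 2090)) = 1/(65103 + 63389/(53048/25)) = 1/(65103 + 63389*(25/53048)) = 1/(65103 + 1584725/53048) = 1/(3455168669/53048) = 53048/3455168669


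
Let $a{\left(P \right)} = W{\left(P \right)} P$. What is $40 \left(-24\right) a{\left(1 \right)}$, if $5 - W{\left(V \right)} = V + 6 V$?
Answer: $1920$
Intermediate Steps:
$W{\left(V \right)} = 5 - 7 V$ ($W{\left(V \right)} = 5 - \left(V + 6 V\right) = 5 - 7 V$)
$a{\left(P \right)} = P \left(5 - 7 P\right)$ ($a{\left(P \right)} = \left(5 - 7 P\right) P = P \left(5 - 7 P\right)$)
$40 \left(-24\right) a{\left(1 \right)} = 40 \left(-24\right) 1 \left(5 - 7\right) = - 960 \cdot 1 \left(5 - 7\right) = - 960 \cdot 1 \left(-2\right) = \left(-960\right) \left(-2\right) = 1920$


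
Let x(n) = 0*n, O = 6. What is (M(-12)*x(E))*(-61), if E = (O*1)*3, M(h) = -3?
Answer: 0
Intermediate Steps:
E = 18 (E = (6*1)*3 = 6*3 = 18)
x(n) = 0
(M(-12)*x(E))*(-61) = -3*0*(-61) = 0*(-61) = 0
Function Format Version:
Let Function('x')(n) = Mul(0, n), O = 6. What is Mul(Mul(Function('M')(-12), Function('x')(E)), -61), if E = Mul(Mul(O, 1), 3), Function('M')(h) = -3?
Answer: 0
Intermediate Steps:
E = 18 (E = Mul(Mul(6, 1), 3) = Mul(6, 3) = 18)
Function('x')(n) = 0
Mul(Mul(Function('M')(-12), Function('x')(E)), -61) = Mul(Mul(-3, 0), -61) = Mul(0, -61) = 0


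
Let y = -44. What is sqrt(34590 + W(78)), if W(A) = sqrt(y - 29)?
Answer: sqrt(34590 + I*sqrt(73)) ≈ 185.98 + 0.023*I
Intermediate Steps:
W(A) = I*sqrt(73) (W(A) = sqrt(-44 - 29) = sqrt(-73) = I*sqrt(73))
sqrt(34590 + W(78)) = sqrt(34590 + I*sqrt(73))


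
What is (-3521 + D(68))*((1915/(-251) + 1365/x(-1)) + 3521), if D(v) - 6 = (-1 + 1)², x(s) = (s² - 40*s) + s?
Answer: -25038649065/2008 ≈ -1.2469e+7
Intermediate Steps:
x(s) = s² - 39*s
D(v) = 6 (D(v) = 6 + (-1 + 1)² = 6 + 0² = 6 + 0 = 6)
(-3521 + D(68))*((1915/(-251) + 1365/x(-1)) + 3521) = (-3521 + 6)*((1915/(-251) + 1365/((-(-39 - 1)))) + 3521) = -3515*((1915*(-1/251) + 1365/((-1*(-40)))) + 3521) = -3515*((-1915/251 + 1365/40) + 3521) = -3515*((-1915/251 + 1365*(1/40)) + 3521) = -3515*((-1915/251 + 273/8) + 3521) = -3515*(53203/2008 + 3521) = -3515*7123371/2008 = -25038649065/2008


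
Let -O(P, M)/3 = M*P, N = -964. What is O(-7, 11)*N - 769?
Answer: -223453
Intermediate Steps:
O(P, M) = -3*M*P
O(-7, 11)*N - 769 = -3*11*(-7)*(-964) - 769 = 231*(-964) - 769 = -222684 - 769 = -223453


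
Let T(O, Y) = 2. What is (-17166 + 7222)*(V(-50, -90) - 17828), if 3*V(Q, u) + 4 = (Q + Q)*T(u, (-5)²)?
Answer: 177957824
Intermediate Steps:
V(Q, u) = -4/3 + 4*Q/3 (V(Q, u) = -4/3 + ((Q + Q)*2)/3 = -4/3 + ((2*Q)*2)/3 = -4/3 + (4*Q)/3 = -4/3 + 4*Q/3)
(-17166 + 7222)*(V(-50, -90) - 17828) = (-17166 + 7222)*((-4/3 + (4/3)*(-50)) - 17828) = -9944*((-4/3 - 200/3) - 17828) = -9944*(-68 - 17828) = -9944*(-17896) = 177957824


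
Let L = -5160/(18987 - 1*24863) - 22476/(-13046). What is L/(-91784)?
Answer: -6230823/219875157502 ≈ -2.8338e-5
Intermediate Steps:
L = 24923292/9582287 (L = -5160/(18987 - 24863) - 22476*(-1/13046) = -5160/(-5876) + 11238/6523 = -5160*(-1/5876) + 11238/6523 = 1290/1469 + 11238/6523 = 24923292/9582287 ≈ 2.6010)
L/(-91784) = (24923292/9582287)/(-91784) = (24923292/9582287)*(-1/91784) = -6230823/219875157502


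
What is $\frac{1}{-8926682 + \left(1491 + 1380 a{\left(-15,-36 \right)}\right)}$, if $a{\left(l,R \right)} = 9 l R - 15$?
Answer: $- \frac{1}{2239091} \approx -4.4661 \cdot 10^{-7}$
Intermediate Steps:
$a{\left(l,R \right)} = -15 + 9 R l$ ($a{\left(l,R \right)} = 9 R l - 15 = -15 + 9 R l$)
$\frac{1}{-8926682 + \left(1491 + 1380 a{\left(-15,-36 \right)}\right)} = \frac{1}{-8926682 + \left(1491 + 1380 \left(-15 + 9 \left(-36\right) \left(-15\right)\right)\right)} = \frac{1}{-8926682 + \left(1491 + 1380 \left(-15 + 4860\right)\right)} = \frac{1}{-8926682 + \left(1491 + 1380 \cdot 4845\right)} = \frac{1}{-8926682 + \left(1491 + 6686100\right)} = \frac{1}{-8926682 + 6687591} = \frac{1}{-2239091} = - \frac{1}{2239091}$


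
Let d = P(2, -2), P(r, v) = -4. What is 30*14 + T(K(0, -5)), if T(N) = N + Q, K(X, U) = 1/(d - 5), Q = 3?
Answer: 3806/9 ≈ 422.89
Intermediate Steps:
d = -4
K(X, U) = -1/9 (K(X, U) = 1/(-4 - 5) = 1/(-9) = -1/9)
T(N) = 3 + N (T(N) = N + 3 = 3 + N)
30*14 + T(K(0, -5)) = 30*14 + (3 - 1/9) = 420 + 26/9 = 3806/9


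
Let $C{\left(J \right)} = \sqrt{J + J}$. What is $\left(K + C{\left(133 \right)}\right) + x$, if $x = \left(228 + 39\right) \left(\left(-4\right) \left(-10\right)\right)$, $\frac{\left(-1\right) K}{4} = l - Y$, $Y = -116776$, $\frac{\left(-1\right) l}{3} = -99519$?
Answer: $-1650652 + \sqrt{266} \approx -1.6506 \cdot 10^{6}$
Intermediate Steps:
$l = 298557$ ($l = \left(-3\right) \left(-99519\right) = 298557$)
$C{\left(J \right)} = \sqrt{2} \sqrt{J}$ ($C{\left(J \right)} = \sqrt{2 J} = \sqrt{2} \sqrt{J}$)
$K = -1661332$ ($K = - 4 \left(298557 - -116776\right) = - 4 \left(298557 + 116776\right) = \left(-4\right) 415333 = -1661332$)
$x = 10680$ ($x = 267 \cdot 40 = 10680$)
$\left(K + C{\left(133 \right)}\right) + x = \left(-1661332 + \sqrt{2} \sqrt{133}\right) + 10680 = \left(-1661332 + \sqrt{266}\right) + 10680 = -1650652 + \sqrt{266}$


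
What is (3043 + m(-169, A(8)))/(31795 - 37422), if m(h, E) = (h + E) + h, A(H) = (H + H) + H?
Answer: -2729/5627 ≈ -0.48498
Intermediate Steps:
A(H) = 3*H (A(H) = 2*H + H = 3*H)
m(h, E) = E + 2*h (m(h, E) = (E + h) + h = E + 2*h)
(3043 + m(-169, A(8)))/(31795 - 37422) = (3043 + (3*8 + 2*(-169)))/(31795 - 37422) = (3043 + (24 - 338))/(-5627) = (3043 - 314)*(-1/5627) = 2729*(-1/5627) = -2729/5627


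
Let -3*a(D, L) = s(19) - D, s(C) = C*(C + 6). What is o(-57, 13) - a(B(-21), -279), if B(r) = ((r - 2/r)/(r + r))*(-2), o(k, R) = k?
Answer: 134503/1323 ≈ 101.67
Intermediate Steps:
B(r) = -(r - 2/r)/r (B(r) = ((r - 2/r)/((2*r)))*(-2) = ((r - 2/r)*(1/(2*r)))*(-2) = ((r - 2/r)/(2*r))*(-2) = -(r - 2/r)/r)
s(C) = C*(6 + C)
a(D, L) = -475/3 + D/3 (a(D, L) = -(19*(6 + 19) - D)/3 = -(19*25 - D)/3 = -(475 - D)/3 = -475/3 + D/3)
o(-57, 13) - a(B(-21), -279) = -57 - (-475/3 + (-1 + 2/(-21)²)/3) = -57 - (-475/3 + (-1 + 2*(1/441))/3) = -57 - (-475/3 + (-1 + 2/441)/3) = -57 - (-475/3 + (⅓)*(-439/441)) = -57 - (-475/3 - 439/1323) = -57 - 1*(-209914/1323) = -57 + 209914/1323 = 134503/1323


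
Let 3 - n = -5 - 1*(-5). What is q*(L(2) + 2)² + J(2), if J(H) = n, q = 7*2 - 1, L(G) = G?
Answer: 211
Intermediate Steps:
q = 13 (q = 14 - 1 = 13)
n = 3 (n = 3 - (-5 - 1*(-5)) = 3 - (-5 + 5) = 3 - 1*0 = 3 + 0 = 3)
J(H) = 3
q*(L(2) + 2)² + J(2) = 13*(2 + 2)² + 3 = 13*4² + 3 = 13*16 + 3 = 208 + 3 = 211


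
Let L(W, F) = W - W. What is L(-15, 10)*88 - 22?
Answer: -22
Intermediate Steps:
L(W, F) = 0
L(-15, 10)*88 - 22 = 0*88 - 22 = 0 - 22 = -22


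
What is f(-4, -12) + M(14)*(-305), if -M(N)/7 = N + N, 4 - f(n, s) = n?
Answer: 59788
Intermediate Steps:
f(n, s) = 4 - n
M(N) = -14*N (M(N) = -7*(N + N) = -14*N)
f(-4, -12) + M(14)*(-305) = (4 - 1*(-4)) - 14*14*(-305) = (4 + 4) - 196*(-305) = 8 + 59780 = 59788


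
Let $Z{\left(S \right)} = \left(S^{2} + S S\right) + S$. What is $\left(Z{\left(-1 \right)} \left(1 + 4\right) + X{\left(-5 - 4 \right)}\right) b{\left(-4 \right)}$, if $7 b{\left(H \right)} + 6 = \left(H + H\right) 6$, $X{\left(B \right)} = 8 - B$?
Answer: $- \frac{1188}{7} \approx -169.71$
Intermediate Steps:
$Z{\left(S \right)} = S + 2 S^{2}$ ($Z{\left(S \right)} = \left(S^{2} + S^{2}\right) + S = 2 S^{2} + S = S + 2 S^{2}$)
$b{\left(H \right)} = - \frac{6}{7} + \frac{12 H}{7}$ ($b{\left(H \right)} = - \frac{6}{7} + \frac{\left(H + H\right) 6}{7} = - \frac{6}{7} + \frac{2 H 6}{7} = - \frac{6}{7} + \frac{12 H}{7}$)
$\left(Z{\left(-1 \right)} \left(1 + 4\right) + X{\left(-5 - 4 \right)}\right) b{\left(-4 \right)} = \left(- (1 + 2 \left(-1\right)) \left(1 + 4\right) + \left(8 - \left(-5 - 4\right)\right)\right) \left(- \frac{6}{7} + \frac{12}{7} \left(-4\right)\right) = \left(- (1 - 2) 5 + \left(8 - -9\right)\right) \left(- \frac{6}{7} - \frac{48}{7}\right) = \left(\left(-1\right) \left(-1\right) 5 + \left(8 + 9\right)\right) \left(- \frac{54}{7}\right) = \left(1 \cdot 5 + 17\right) \left(- \frac{54}{7}\right) = \left(5 + 17\right) \left(- \frac{54}{7}\right) = 22 \left(- \frac{54}{7}\right) = - \frac{1188}{7}$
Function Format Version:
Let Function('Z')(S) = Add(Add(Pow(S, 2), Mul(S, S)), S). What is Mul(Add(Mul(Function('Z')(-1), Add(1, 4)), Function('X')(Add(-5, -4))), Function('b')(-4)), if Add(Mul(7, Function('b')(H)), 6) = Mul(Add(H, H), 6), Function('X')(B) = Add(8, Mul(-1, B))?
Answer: Rational(-1188, 7) ≈ -169.71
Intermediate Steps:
Function('Z')(S) = Add(S, Mul(2, Pow(S, 2))) (Function('Z')(S) = Add(Add(Pow(S, 2), Pow(S, 2)), S) = Add(Mul(2, Pow(S, 2)), S) = Add(S, Mul(2, Pow(S, 2))))
Function('b')(H) = Add(Rational(-6, 7), Mul(Rational(12, 7), H)) (Function('b')(H) = Add(Rational(-6, 7), Mul(Rational(1, 7), Mul(Add(H, H), 6))) = Add(Rational(-6, 7), Mul(Rational(1, 7), Mul(Mul(2, H), 6))) = Add(Rational(-6, 7), Mul(Rational(1, 7), Mul(12, H))) = Add(Rational(-6, 7), Mul(Rational(12, 7), H)))
Mul(Add(Mul(Function('Z')(-1), Add(1, 4)), Function('X')(Add(-5, -4))), Function('b')(-4)) = Mul(Add(Mul(Mul(-1, Add(1, Mul(2, -1))), Add(1, 4)), Add(8, Mul(-1, Add(-5, -4)))), Add(Rational(-6, 7), Mul(Rational(12, 7), -4))) = Mul(Add(Mul(Mul(-1, Add(1, -2)), 5), Add(8, Mul(-1, -9))), Add(Rational(-6, 7), Rational(-48, 7))) = Mul(Add(Mul(Mul(-1, -1), 5), Add(8, 9)), Rational(-54, 7)) = Mul(Add(Mul(1, 5), 17), Rational(-54, 7)) = Mul(Add(5, 17), Rational(-54, 7)) = Mul(22, Rational(-54, 7)) = Rational(-1188, 7)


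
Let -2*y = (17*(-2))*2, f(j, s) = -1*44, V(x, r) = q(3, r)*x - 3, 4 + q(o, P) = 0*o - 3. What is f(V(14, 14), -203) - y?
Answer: -78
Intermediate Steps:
q(o, P) = -7 (q(o, P) = -4 + (0*o - 3) = -4 + (0 - 3) = -4 - 3 = -7)
V(x, r) = -3 - 7*x (V(x, r) = -7*x - 3 = -3 - 7*x)
f(j, s) = -44
y = 34 (y = -17*(-2)*2/2 = -(-17)*2 = -1/2*(-68) = 34)
f(V(14, 14), -203) - y = -44 - 1*34 = -44 - 34 = -78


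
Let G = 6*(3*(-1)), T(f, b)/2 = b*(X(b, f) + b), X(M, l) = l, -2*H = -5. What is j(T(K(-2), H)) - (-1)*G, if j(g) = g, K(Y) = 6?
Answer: 49/2 ≈ 24.500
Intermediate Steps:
H = 5/2 (H = -½*(-5) = 5/2 ≈ 2.5000)
T(f, b) = 2*b*(b + f) (T(f, b) = 2*(b*(f + b)) = 2*(b*(b + f)) = 2*b*(b + f))
G = -18 (G = 6*(-3) = -18)
j(T(K(-2), H)) - (-1)*G = 2*(5/2)*(5/2 + 6) - (-1)*(-18) = 2*(5/2)*(17/2) - 1*18 = 85/2 - 18 = 49/2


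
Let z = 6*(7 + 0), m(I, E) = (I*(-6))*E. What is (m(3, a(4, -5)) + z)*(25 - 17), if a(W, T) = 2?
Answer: 48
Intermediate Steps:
m(I, E) = -6*E*I (m(I, E) = (-6*I)*E = -6*E*I)
z = 42 (z = 6*7 = 42)
(m(3, a(4, -5)) + z)*(25 - 17) = (-6*2*3 + 42)*(25 - 17) = (-36 + 42)*8 = 6*8 = 48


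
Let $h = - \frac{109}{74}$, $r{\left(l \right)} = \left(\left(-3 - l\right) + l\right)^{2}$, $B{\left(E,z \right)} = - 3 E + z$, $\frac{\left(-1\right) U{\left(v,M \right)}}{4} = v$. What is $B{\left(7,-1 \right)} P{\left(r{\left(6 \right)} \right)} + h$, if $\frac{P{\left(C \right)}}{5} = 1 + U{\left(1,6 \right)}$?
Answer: $\frac{24311}{74} \approx 328.53$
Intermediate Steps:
$U{\left(v,M \right)} = - 4 v$
$B{\left(E,z \right)} = z - 3 E$
$r{\left(l \right)} = 9$ ($r{\left(l \right)} = \left(-3\right)^{2} = 9$)
$P{\left(C \right)} = -15$ ($P{\left(C \right)} = 5 \left(1 - 4\right) = 5 \left(-3\right) = -15$)
$h = - \frac{109}{74}$ ($h = \left(-109\right) \frac{1}{74} = - \frac{109}{74} \approx -1.473$)
$B{\left(7,-1 \right)} P{\left(r{\left(6 \right)} \right)} + h = \left(-1 - 21\right) \left(-15\right) - \frac{109}{74} = \left(-22\right) \left(-15\right) - \frac{109}{74} = 330 - \frac{109}{74} = \frac{24311}{74}$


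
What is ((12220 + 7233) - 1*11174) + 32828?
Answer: 41107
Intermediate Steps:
((12220 + 7233) - 1*11174) + 32828 = (19453 - 11174) + 32828 = 8279 + 32828 = 41107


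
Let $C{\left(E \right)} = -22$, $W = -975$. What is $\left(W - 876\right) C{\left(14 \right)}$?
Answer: $40722$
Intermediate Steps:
$\left(W - 876\right) C{\left(14 \right)} = \left(-975 - 876\right) \left(-22\right) = \left(-1851\right) \left(-22\right) = 40722$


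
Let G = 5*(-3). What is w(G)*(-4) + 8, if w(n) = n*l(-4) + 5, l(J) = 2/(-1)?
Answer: -132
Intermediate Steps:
G = -15
l(J) = -2 (l(J) = 2*(-1) = -2)
w(n) = 5 - 2*n (w(n) = n*(-2) + 5 = -2*n + 5 = 5 - 2*n)
w(G)*(-4) + 8 = (5 - 2*(-15))*(-4) + 8 = (5 + 30)*(-4) + 8 = 35*(-4) + 8 = -140 + 8 = -132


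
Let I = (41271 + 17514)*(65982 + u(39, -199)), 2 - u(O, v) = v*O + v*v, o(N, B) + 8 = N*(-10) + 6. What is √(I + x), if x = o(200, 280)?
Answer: √2007153038 ≈ 44801.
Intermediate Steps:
o(N, B) = -2 - 10*N (o(N, B) = -8 + (N*(-10) + 6) = -8 + (-10*N + 6) = -8 + (6 - 10*N) = -2 - 10*N)
u(O, v) = 2 - v² - O*v (u(O, v) = 2 - (v*O + v*v) = 2 - (O*v + v²) = 2 - (v² + O*v) = 2 + (-v² - O*v) = 2 - v² - O*v)
x = -2002 (x = -2 - 10*200 = -2 - 2000 = -2002)
I = 2007155040 (I = (41271 + 17514)*(65982 + (2 - 1*(-199)² - 1*39*(-199))) = 58785*(65982 + (2 - 1*39601 + 7761)) = 58785*(65982 + (2 - 39601 + 7761)) = 58785*(65982 - 31838) = 58785*34144 = 2007155040)
√(I + x) = √(2007155040 - 2002) = √2007153038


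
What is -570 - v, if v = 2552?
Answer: -3122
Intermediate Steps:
-570 - v = -570 - 1*2552 = -570 - 2552 = -3122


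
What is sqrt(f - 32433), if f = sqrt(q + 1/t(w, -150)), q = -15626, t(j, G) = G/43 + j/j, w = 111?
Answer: sqrt(-371325417 + 535*I*sqrt(7156267))/107 ≈ 0.34706 + 180.09*I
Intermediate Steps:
t(j, G) = 1 + G/43 (t(j, G) = G*(1/43) + 1 = G/43 + 1 = 1 + G/43)
f = 5*I*sqrt(7156267)/107 (f = sqrt(-15626 + 1/(1 + (1/43)*(-150))) = sqrt(-15626 + 1/(1 - 150/43)) = sqrt(-15626 + 1/(-107/43)) = sqrt(-15626 - 43/107) = sqrt(-1672025/107) = 5*I*sqrt(7156267)/107 ≈ 125.01*I)
sqrt(f - 32433) = sqrt(5*I*sqrt(7156267)/107 - 32433) = sqrt(-32433 + 5*I*sqrt(7156267)/107)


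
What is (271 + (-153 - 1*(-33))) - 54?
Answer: 97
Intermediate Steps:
(271 + (-153 - 1*(-33))) - 54 = (271 + (-153 + 33)) - 54 = (271 - 120) - 54 = 151 - 54 = 97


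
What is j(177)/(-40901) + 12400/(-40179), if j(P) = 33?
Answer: -508498307/1643361279 ≈ -0.30943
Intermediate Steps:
j(177)/(-40901) + 12400/(-40179) = 33/(-40901) + 12400/(-40179) = 33*(-1/40901) + 12400*(-1/40179) = -33/40901 - 12400/40179 = -508498307/1643361279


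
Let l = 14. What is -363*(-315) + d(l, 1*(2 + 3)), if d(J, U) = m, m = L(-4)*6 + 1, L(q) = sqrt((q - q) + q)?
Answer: 114346 + 12*I ≈ 1.1435e+5 + 12.0*I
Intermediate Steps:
L(q) = sqrt(q) (L(q) = sqrt(0 + q) = sqrt(q))
m = 1 + 12*I (m = sqrt(-4)*6 + 1 = (2*I)*6 + 1 = 12*I + 1 = 1 + 12*I ≈ 1.0 + 12.0*I)
d(J, U) = 1 + 12*I
-363*(-315) + d(l, 1*(2 + 3)) = -363*(-315) + (1 + 12*I) = 114345 + (1 + 12*I) = 114346 + 12*I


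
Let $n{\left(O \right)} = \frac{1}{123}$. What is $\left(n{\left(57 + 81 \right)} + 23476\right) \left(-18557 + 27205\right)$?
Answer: $\frac{24971523752}{123} \approx 2.0302 \cdot 10^{8}$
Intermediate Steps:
$n{\left(O \right)} = \frac{1}{123}$
$\left(n{\left(57 + 81 \right)} + 23476\right) \left(-18557 + 27205\right) = \left(\frac{1}{123} + 23476\right) \left(-18557 + 27205\right) = \frac{2887549}{123} \cdot 8648 = \frac{24971523752}{123}$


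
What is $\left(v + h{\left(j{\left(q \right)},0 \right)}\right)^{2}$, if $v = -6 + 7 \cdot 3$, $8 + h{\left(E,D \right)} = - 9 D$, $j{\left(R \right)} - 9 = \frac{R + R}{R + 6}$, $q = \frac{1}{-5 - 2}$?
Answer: $49$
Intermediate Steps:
$q = - \frac{1}{7}$ ($q = \frac{1}{-7} = - \frac{1}{7} \approx -0.14286$)
$j{\left(R \right)} = 9 + \frac{2 R}{6 + R}$ ($j{\left(R \right)} = 9 + \frac{R + R}{R + 6} = 9 + \frac{2 R}{6 + R}$)
$h{\left(E,D \right)} = -8 - 9 D$
$v = 15$ ($v = -6 + 21 = 15$)
$\left(v + h{\left(j{\left(q \right)},0 \right)}\right)^{2} = \left(15 - 8\right)^{2} = 7^{2} = 49$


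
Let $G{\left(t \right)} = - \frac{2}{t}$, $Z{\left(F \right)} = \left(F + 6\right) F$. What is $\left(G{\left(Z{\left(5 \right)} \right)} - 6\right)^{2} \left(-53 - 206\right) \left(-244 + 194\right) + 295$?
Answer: $\frac{57131727}{121} \approx 4.7216 \cdot 10^{5}$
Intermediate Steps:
$Z{\left(F \right)} = F \left(6 + F\right)$ ($Z{\left(F \right)} = \left(6 + F\right) F = F \left(6 + F\right)$)
$\left(G{\left(Z{\left(5 \right)} \right)} - 6\right)^{2} \left(-53 - 206\right) \left(-244 + 194\right) + 295 = \left(- \frac{2}{5 \left(6 + 5\right)} - 6\right)^{2} \left(-53 - 206\right) \left(-244 + 194\right) + 295 = \left(- \frac{2}{5 \cdot 11} - 6\right)^{2} \left(\left(-259\right) \left(-50\right)\right) + 295 = \left(- \frac{2}{55} - 6\right)^{2} \cdot 12950 + 295 = \left(- \frac{332}{55}\right)^{2} \cdot 12950 + 295 = \frac{110224}{3025} \cdot 12950 + 295 = \frac{57096032}{121} + 295 = \frac{57131727}{121}$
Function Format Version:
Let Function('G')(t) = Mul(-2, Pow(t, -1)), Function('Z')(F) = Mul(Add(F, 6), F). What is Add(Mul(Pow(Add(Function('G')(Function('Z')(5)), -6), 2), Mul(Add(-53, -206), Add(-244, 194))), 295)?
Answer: Rational(57131727, 121) ≈ 4.7216e+5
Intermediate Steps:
Function('Z')(F) = Mul(F, Add(6, F)) (Function('Z')(F) = Mul(Add(6, F), F) = Mul(F, Add(6, F)))
Add(Mul(Pow(Add(Function('G')(Function('Z')(5)), -6), 2), Mul(Add(-53, -206), Add(-244, 194))), 295) = Add(Mul(Pow(Add(Mul(-2, Pow(Mul(5, Add(6, 5)), -1)), -6), 2), Mul(Add(-53, -206), Add(-244, 194))), 295) = Add(Mul(Pow(Add(Mul(-2, Pow(Mul(5, 11), -1)), -6), 2), Mul(-259, -50)), 295) = Add(Mul(Pow(Add(Mul(-2, Pow(55, -1)), -6), 2), 12950), 295) = Add(Mul(Pow(Add(Mul(-2, Rational(1, 55)), -6), 2), 12950), 295) = Add(Mul(Pow(Add(Rational(-2, 55), -6), 2), 12950), 295) = Add(Mul(Pow(Rational(-332, 55), 2), 12950), 295) = Add(Mul(Rational(110224, 3025), 12950), 295) = Add(Rational(57096032, 121), 295) = Rational(57131727, 121)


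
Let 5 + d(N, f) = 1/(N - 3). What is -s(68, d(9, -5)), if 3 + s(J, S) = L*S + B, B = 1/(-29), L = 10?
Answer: 4469/87 ≈ 51.368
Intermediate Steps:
B = -1/29 ≈ -0.034483
d(N, f) = -5 + 1/(-3 + N) (d(N, f) = -5 + 1/(N - 3) = -5 + 1/(-3 + N))
s(J, S) = -88/29 + 10*S (s(J, S) = -3 + (10*S - 1/29) = -3 + (-1/29 + 10*S) = -88/29 + 10*S)
-s(68, d(9, -5)) = -(-88/29 + 10*((16 - 5*9)/(-3 + 9))) = -(-88/29 + 10*((16 - 45)/6)) = -(-88/29 + 10*((⅙)*(-29))) = -(-88/29 + 10*(-29/6)) = -(-88/29 - 145/3) = -1*(-4469/87) = 4469/87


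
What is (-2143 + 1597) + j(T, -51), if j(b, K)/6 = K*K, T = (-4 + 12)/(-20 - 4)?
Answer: 15060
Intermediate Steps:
T = -1/3 (T = 8/(-24) = 8*(-1/24) = -1/3 ≈ -0.33333)
j(b, K) = 6*K**2 (j(b, K) = 6*(K*K) = 6*K**2)
(-2143 + 1597) + j(T, -51) = (-2143 + 1597) + 6*(-51)**2 = -546 + 6*2601 = -546 + 15606 = 15060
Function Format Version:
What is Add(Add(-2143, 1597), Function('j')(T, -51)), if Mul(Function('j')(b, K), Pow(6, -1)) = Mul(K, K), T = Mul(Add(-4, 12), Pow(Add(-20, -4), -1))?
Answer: 15060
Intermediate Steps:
T = Rational(-1, 3) (T = Mul(8, Pow(-24, -1)) = Mul(8, Rational(-1, 24)) = Rational(-1, 3) ≈ -0.33333)
Function('j')(b, K) = Mul(6, Pow(K, 2)) (Function('j')(b, K) = Mul(6, Mul(K, K)) = Mul(6, Pow(K, 2)))
Add(Add(-2143, 1597), Function('j')(T, -51)) = Add(Add(-2143, 1597), Mul(6, Pow(-51, 2))) = Add(-546, Mul(6, 2601)) = Add(-546, 15606) = 15060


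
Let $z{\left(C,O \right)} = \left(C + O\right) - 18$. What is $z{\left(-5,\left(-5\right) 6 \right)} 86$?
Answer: $-4558$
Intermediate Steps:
$z{\left(C,O \right)} = -18 + C + O$
$z{\left(-5,\left(-5\right) 6 \right)} 86 = \left(-18 - 5 - 30\right) 86 = \left(-53\right) 86 = -4558$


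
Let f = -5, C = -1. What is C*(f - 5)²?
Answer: -100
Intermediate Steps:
C*(f - 5)² = -(-5 - 5)² = -1*(-10)² = -1*100 = -100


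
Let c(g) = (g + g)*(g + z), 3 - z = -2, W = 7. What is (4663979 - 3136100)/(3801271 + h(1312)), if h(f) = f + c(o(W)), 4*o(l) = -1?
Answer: 4074344/10140215 ≈ 0.40180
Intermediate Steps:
o(l) = -¼ (o(l) = (¼)*(-1) = -¼)
z = 5 (z = 3 - 1*(-2) = 3 + 2 = 5)
c(g) = 2*g*(5 + g) (c(g) = (g + g)*(g + 5) = (2*g)*(5 + g) = 2*g*(5 + g))
h(f) = -19/8 + f (h(f) = f + 2*(-¼)*(5 - ¼) = f + 2*(-¼)*(19/4) = f - 19/8 = -19/8 + f)
(4663979 - 3136100)/(3801271 + h(1312)) = (4663979 - 3136100)/(3801271 + (-19/8 + 1312)) = 1527879/(3801271 + 10477/8) = 1527879/(30420645/8) = 1527879*(8/30420645) = 4074344/10140215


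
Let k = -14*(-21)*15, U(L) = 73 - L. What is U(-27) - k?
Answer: -4310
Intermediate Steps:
k = 4410 (k = 294*15 = 4410)
U(-27) - k = (73 - 1*(-27)) - 1*4410 = (73 + 27) - 4410 = 100 - 4410 = -4310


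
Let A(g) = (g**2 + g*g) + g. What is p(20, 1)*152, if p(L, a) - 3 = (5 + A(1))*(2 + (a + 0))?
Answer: 4104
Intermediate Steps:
A(g) = g + 2*g**2 (A(g) = (g**2 + g**2) + g = 2*g**2 + g = g + 2*g**2)
p(L, a) = 19 + 8*a (p(L, a) = 3 + (5 + 1*(1 + 2*1))*(2 + (a + 0)) = 3 + (5 + 1*(1 + 2))*(2 + a) = 3 + (5 + 1*3)*(2 + a) = 3 + (5 + 3)*(2 + a) = 3 + 8*(2 + a) = 3 + (16 + 8*a) = 19 + 8*a)
p(20, 1)*152 = (19 + 8*1)*152 = (19 + 8)*152 = 27*152 = 4104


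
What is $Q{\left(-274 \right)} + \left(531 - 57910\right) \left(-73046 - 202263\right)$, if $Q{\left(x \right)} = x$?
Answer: $15796954837$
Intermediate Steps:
$Q{\left(-274 \right)} + \left(531 - 57910\right) \left(-73046 - 202263\right) = -274 + \left(531 - 57910\right) \left(-73046 - 202263\right) = -274 + \left(531 + \left(-121612 + 63702\right)\right) \left(-275309\right) = -274 + \left(531 - 57910\right) \left(-275309\right) = -274 - -15796955111 = -274 + 15796955111 = 15796954837$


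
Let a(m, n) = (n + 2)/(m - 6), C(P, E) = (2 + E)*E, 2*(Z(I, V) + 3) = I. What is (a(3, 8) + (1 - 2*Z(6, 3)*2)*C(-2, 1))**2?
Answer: 1/9 ≈ 0.11111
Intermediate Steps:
Z(I, V) = -3 + I/2
C(P, E) = E*(2 + E)
a(m, n) = (2 + n)/(-6 + m)
(a(3, 8) + (1 - 2*Z(6, 3)*2)*C(-2, 1))**2 = ((2 + 8)/(-6 + 3) + (1 - 2*(-3 + (1/2)*6)*2)*(1*(2 + 1)))**2 = (10/(-3) + (1 - 2*(-3 + 3)*2)*(1*3))**2 = (-1/3*10 + (1 - 2*0*2)*3)**2 = (-10/3 + (1 + 0*2)*3)**2 = (-10/3 + (1 + 0)*3)**2 = (-10/3 + 1*3)**2 = (-10/3 + 3)**2 = (-1/3)**2 = 1/9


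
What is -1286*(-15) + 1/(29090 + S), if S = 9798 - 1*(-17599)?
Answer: 1089634231/56487 ≈ 19290.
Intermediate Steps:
S = 27397 (S = 9798 + 17599 = 27397)
-1286*(-15) + 1/(29090 + S) = -1286*(-15) + 1/(29090 + 27397) = 19290 + 1/56487 = 1089634231/56487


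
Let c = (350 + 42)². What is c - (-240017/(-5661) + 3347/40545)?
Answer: 230457626216/1500165 ≈ 1.5362e+5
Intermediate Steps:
c = 153664 (c = 392² = 153664)
c - (-240017/(-5661) + 3347/40545) = 153664 - (-240017/(-5661) + 3347/40545) = 153664 - (-240017*(-1/5661) + 3347*(1/40545)) = 153664 - (240017/5661 + 3347/40545) = 153664 - 1*63728344/1500165 = 153664 - 63728344/1500165 = 230457626216/1500165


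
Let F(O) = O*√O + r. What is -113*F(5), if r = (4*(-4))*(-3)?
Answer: -5424 - 565*√5 ≈ -6687.4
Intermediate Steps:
r = 48 (r = -16*(-3) = 48)
F(O) = 48 + O^(3/2) (F(O) = O*√O + 48 = O^(3/2) + 48 = 48 + O^(3/2))
-113*F(5) = -113*(48 + 5^(3/2)) = -113*(48 + 5*√5) = -5424 - 565*√5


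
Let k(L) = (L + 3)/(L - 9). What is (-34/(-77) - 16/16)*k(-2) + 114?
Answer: 96601/847 ≈ 114.05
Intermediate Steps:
k(L) = (3 + L)/(-9 + L)
(-34/(-77) - 16/16)*k(-2) + 114 = (-34/(-77) - 16/16)*((3 - 2)/(-9 - 2)) + 114 = (-34*(-1/77) - 16*1/16)*(1/(-11)) + 114 = (34/77 - 1)*(-1/11*1) + 114 = -43/77*(-1/11) + 114 = 43/847 + 114 = 96601/847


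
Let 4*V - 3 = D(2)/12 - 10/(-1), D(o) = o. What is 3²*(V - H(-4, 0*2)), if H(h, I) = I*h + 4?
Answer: -51/8 ≈ -6.3750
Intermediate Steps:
V = 79/24 (V = ¾ + (2/12 - 10/(-1))/4 = ¾ + (2*(1/12) - 10*(-1))/4 = ¾ + (⅙ + 10)/4 = ¾ + (¼)*(61/6) = ¾ + 61/24 = 79/24 ≈ 3.2917)
H(h, I) = 4 + I*h
3²*(V - H(-4, 0*2)) = 3²*(79/24 - (4 + (0*2)*(-4))) = 9*(79/24 - (4 + 0*(-4))) = 9*(79/24 - (4 + 0)) = 9*(79/24 - 1*4) = 9*(79/24 - 4) = 9*(-17/24) = -51/8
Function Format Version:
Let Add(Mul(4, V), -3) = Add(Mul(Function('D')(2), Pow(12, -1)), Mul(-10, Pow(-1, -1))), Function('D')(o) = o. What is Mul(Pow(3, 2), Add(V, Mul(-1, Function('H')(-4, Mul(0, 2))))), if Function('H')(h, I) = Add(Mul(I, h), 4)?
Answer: Rational(-51, 8) ≈ -6.3750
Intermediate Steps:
V = Rational(79, 24) (V = Add(Rational(3, 4), Mul(Rational(1, 4), Add(Mul(2, Pow(12, -1)), Mul(-10, Pow(-1, -1))))) = Add(Rational(3, 4), Mul(Rational(1, 4), Add(Mul(2, Rational(1, 12)), Mul(-10, -1)))) = Add(Rational(3, 4), Mul(Rational(1, 4), Add(Rational(1, 6), 10))) = Add(Rational(3, 4), Mul(Rational(1, 4), Rational(61, 6))) = Add(Rational(3, 4), Rational(61, 24)) = Rational(79, 24) ≈ 3.2917)
Function('H')(h, I) = Add(4, Mul(I, h))
Mul(Pow(3, 2), Add(V, Mul(-1, Function('H')(-4, Mul(0, 2))))) = Mul(Pow(3, 2), Add(Rational(79, 24), Mul(-1, Add(4, Mul(Mul(0, 2), -4))))) = Mul(9, Add(Rational(79, 24), Mul(-1, Add(4, Mul(0, -4))))) = Mul(9, Add(Rational(79, 24), Mul(-1, Add(4, 0)))) = Mul(9, Add(Rational(79, 24), Mul(-1, 4))) = Mul(9, Add(Rational(79, 24), -4)) = Mul(9, Rational(-17, 24)) = Rational(-51, 8)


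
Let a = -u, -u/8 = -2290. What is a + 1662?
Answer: -16658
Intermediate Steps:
u = 18320 (u = -8*(-2290) = 18320)
a = -18320 (a = -1*18320 = -18320)
a + 1662 = -18320 + 1662 = -16658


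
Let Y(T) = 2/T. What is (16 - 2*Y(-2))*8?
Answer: 144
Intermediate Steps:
(16 - 2*Y(-2))*8 = (16 - 4/(-2))*8 = (16 - 4*(-1)/2)*8 = (16 - 2*(-1))*8 = (16 + 2)*8 = 18*8 = 144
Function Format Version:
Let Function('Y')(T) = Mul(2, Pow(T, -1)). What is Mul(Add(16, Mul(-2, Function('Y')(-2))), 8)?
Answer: 144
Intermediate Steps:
Mul(Add(16, Mul(-2, Function('Y')(-2))), 8) = Mul(Add(16, Mul(-2, Mul(2, Pow(-2, -1)))), 8) = Mul(Add(16, Mul(-2, Mul(2, Rational(-1, 2)))), 8) = Mul(Add(16, Mul(-2, -1)), 8) = Mul(Add(16, 2), 8) = Mul(18, 8) = 144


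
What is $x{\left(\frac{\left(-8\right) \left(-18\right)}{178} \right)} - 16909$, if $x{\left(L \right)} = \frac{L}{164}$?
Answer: $- \frac{61700923}{3649} \approx -16909.0$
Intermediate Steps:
$x{\left(L \right)} = \frac{L}{164}$ ($x{\left(L \right)} = L \frac{1}{164} = \frac{L}{164}$)
$x{\left(\frac{\left(-8\right) \left(-18\right)}{178} \right)} - 16909 = \frac{\left(-8\right) \left(-18\right) \frac{1}{178}}{164} - 16909 = \frac{144 \cdot \frac{1}{178}}{164} - 16909 = \frac{1}{164} \cdot \frac{72}{89} - 16909 = \frac{18}{3649} - 16909 = - \frac{61700923}{3649}$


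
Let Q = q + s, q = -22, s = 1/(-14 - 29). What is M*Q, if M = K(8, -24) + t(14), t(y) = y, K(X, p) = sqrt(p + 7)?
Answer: -13258/43 - 947*I*sqrt(17)/43 ≈ -308.33 - 90.804*I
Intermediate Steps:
K(X, p) = sqrt(7 + p)
s = -1/43 (s = 1/(-43) = -1/43 ≈ -0.023256)
Q = -947/43 (Q = -22 - 1/43 = -947/43 ≈ -22.023)
M = 14 + I*sqrt(17) (M = sqrt(7 - 24) + 14 = sqrt(-17) + 14 = I*sqrt(17) + 14 = 14 + I*sqrt(17) ≈ 14.0 + 4.1231*I)
M*Q = (14 + I*sqrt(17))*(-947/43) = -13258/43 - 947*I*sqrt(17)/43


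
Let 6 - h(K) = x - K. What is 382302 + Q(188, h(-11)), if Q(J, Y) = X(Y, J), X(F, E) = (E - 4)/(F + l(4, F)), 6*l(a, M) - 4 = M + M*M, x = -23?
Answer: 86783106/227 ≈ 3.8230e+5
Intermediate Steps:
h(K) = 29 + K (h(K) = 6 - (-23 - K) = 6 + (23 + K) = 29 + K)
l(a, M) = 2/3 + M/6 + M**2/6 (l(a, M) = 2/3 + (M + M*M)/6 = 2/3 + (M + M**2)/6 = 2/3 + (M/6 + M**2/6) = 2/3 + M/6 + M**2/6)
X(F, E) = (-4 + E)/(2/3 + F**2/6 + 7*F/6) (X(F, E) = (E - 4)/(F + (2/3 + F/6 + F**2/6)) = (-4 + E)/(2/3 + F**2/6 + 7*F/6))
Q(J, Y) = 6*(-4 + J)/(4 + Y**2 + 7*Y)
382302 + Q(188, h(-11)) = 382302 + 6*(-4 + 188)/(4 + (29 - 11)**2 + 7*(29 - 11)) = 382302 + 6*184/(4 + 18**2 + 7*18) = 382302 + 6*184/(4 + 324 + 126) = 382302 + 6*184/454 = 382302 + 6*(1/454)*184 = 382302 + 552/227 = 86783106/227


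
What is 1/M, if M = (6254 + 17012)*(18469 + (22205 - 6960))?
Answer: 1/784389924 ≈ 1.2749e-9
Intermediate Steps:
M = 784389924 (M = 23266*(18469 + 15245) = 23266*33714 = 784389924)
1/M = 1/784389924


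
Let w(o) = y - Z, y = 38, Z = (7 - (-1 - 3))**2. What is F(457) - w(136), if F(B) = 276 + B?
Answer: 816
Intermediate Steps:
Z = 121 (Z = (7 - 1*(-4))**2 = (7 + 4)**2 = 11**2 = 121)
w(o) = -83 (w(o) = 38 - 1*121 = 38 - 121 = -83)
F(457) - w(136) = (276 + 457) - 1*(-83) = 733 + 83 = 816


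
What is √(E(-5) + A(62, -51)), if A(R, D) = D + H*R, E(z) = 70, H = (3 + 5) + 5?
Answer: 5*√33 ≈ 28.723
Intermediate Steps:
H = 13 (H = 8 + 5 = 13)
A(R, D) = D + 13*R
√(E(-5) + A(62, -51)) = √(70 + (-51 + 13*62)) = √(70 + (-51 + 806)) = √(70 + 755) = √825 = 5*√33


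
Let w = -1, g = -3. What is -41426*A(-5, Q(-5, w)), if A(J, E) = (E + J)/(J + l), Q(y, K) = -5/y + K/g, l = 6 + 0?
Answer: 455686/3 ≈ 1.5190e+5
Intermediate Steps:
l = 6
Q(y, K) = -5/y - K/3 (Q(y, K) = -5/y + K/(-3) = -5/y + K*(-⅓) = -5/y - K/3)
A(J, E) = (E + J)/(6 + J) (A(J, E) = (E + J)/(J + 6) = (E + J)/(6 + J))
-41426*A(-5, Q(-5, w)) = -41426*((-5/(-5) - ⅓*(-1)) - 5)/(6 - 5) = -41426*((-5*(-⅕) + ⅓) - 5)/1 = -41426*((1 + ⅓) - 5) = -41426*(4/3 - 5) = -41426*(-11)/3 = -41426*(-11/3) = 455686/3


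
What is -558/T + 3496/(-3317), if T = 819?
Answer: -523790/301847 ≈ -1.7353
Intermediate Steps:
-558/T + 3496/(-3317) = -558/819 + 3496/(-3317) = -558*1/819 + 3496*(-1/3317) = -62/91 - 3496/3317 = -523790/301847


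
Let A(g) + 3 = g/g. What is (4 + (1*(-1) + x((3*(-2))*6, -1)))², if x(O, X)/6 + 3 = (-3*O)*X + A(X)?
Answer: 455625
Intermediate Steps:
A(g) = -2 (A(g) = -3 + g/g = -3 + 1 = -2)
x(O, X) = -30 - 18*O*X (x(O, X) = -18 + 6*((-3*O)*X - 2) = -18 + 6*(-3*O*X - 2) = -18 + 6*(-2 - 3*O*X) = -18 + (-12 - 18*O*X) = -30 - 18*O*X)
(4 + (1*(-1) + x((3*(-2))*6, -1)))² = (4 + (1*(-1) + (-30 - 18*(3*(-2))*6*(-1))))² = (4 + (-1 + (-30 - 18*(-6*6)*(-1))))² = (4 + (-1 + (-30 - 18*(-36)*(-1))))² = (4 + (-1 + (-30 - 648)))² = (4 + (-1 - 678))² = (4 - 679)² = (-675)² = 455625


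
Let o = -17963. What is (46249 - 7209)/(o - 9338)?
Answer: -39040/27301 ≈ -1.4300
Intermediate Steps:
(46249 - 7209)/(o - 9338) = (46249 - 7209)/(-17963 - 9338) = 39040/(-27301) = 39040*(-1/27301) = -39040/27301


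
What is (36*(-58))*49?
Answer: -102312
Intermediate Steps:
(36*(-58))*49 = -2088*49 = -102312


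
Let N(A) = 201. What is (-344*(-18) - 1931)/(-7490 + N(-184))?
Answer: -4261/7289 ≈ -0.58458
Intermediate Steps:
(-344*(-18) - 1931)/(-7490 + N(-184)) = (-344*(-18) - 1931)/(-7490 + 201) = (6192 - 1931)/(-7289) = 4261*(-1/7289) = -4261/7289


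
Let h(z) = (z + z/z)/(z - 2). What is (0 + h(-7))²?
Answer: 4/9 ≈ 0.44444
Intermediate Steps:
h(z) = (1 + z)/(-2 + z) (h(z) = (z + 1)/(-2 + z) = (1 + z)/(-2 + z))
(0 + h(-7))² = (0 + (1 - 7)/(-2 - 7))² = (0 - 6/(-9))² = (0 - ⅑*(-6))² = (0 + ⅔)² = (⅔)² = 4/9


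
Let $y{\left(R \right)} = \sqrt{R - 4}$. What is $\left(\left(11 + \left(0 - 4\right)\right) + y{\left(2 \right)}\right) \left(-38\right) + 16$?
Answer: $-250 - 38 i \sqrt{2} \approx -250.0 - 53.74 i$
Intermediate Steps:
$y{\left(R \right)} = \sqrt{-4 + R}$
$\left(\left(11 + \left(0 - 4\right)\right) + y{\left(2 \right)}\right) \left(-38\right) + 16 = \left(\left(11 + \left(0 - 4\right)\right) + \sqrt{-4 + 2}\right) \left(-38\right) + 16 = \left(\left(11 - 4\right) + \sqrt{-2}\right) \left(-38\right) + 16 = \left(7 + i \sqrt{2}\right) \left(-38\right) + 16 = \left(-266 - 38 i \sqrt{2}\right) + 16 = -250 - 38 i \sqrt{2}$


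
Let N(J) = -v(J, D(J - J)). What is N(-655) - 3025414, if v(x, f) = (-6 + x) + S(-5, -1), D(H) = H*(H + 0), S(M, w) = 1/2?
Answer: -6049507/2 ≈ -3.0248e+6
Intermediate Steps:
S(M, w) = ½
D(H) = H² (D(H) = H*H = H²)
v(x, f) = -11/2 + x (v(x, f) = (-6 + x) + ½ = -11/2 + x)
N(J) = 11/2 - J (N(J) = -(-11/2 + J) = 11/2 - J)
N(-655) - 3025414 = (11/2 - 1*(-655)) - 3025414 = (11/2 + 655) - 3025414 = 1321/2 - 3025414 = -6049507/2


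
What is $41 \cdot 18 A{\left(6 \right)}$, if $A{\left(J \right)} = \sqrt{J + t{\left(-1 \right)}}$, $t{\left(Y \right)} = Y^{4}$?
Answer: $738 \sqrt{7} \approx 1952.6$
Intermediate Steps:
$A{\left(J \right)} = \sqrt{1 + J}$ ($A{\left(J \right)} = \sqrt{J + \left(-1\right)^{4}} = \sqrt{J + 1} = \sqrt{1 + J}$)
$41 \cdot 18 A{\left(6 \right)} = 41 \cdot 18 \sqrt{1 + 6} = 738 \sqrt{7}$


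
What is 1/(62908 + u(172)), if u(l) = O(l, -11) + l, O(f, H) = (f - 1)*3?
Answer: 1/63593 ≈ 1.5725e-5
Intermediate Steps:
O(f, H) = -3 + 3*f (O(f, H) = (-1 + f)*3 = -3 + 3*f)
u(l) = -3 + 4*l (u(l) = (-3 + 3*l) + l = -3 + 4*l)
1/(62908 + u(172)) = 1/(62908 + (-3 + 4*172)) = 1/(62908 + (-3 + 688)) = 1/(62908 + 685) = 1/63593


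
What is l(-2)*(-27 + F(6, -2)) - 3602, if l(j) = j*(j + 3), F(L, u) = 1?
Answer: -3550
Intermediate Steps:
l(j) = j*(3 + j)
l(-2)*(-27 + F(6, -2)) - 3602 = (-2*(3 - 2))*(-27 + 1) - 3602 = -2*1*(-26) - 3602 = -2*(-26) - 3602 = 52 - 3602 = -3550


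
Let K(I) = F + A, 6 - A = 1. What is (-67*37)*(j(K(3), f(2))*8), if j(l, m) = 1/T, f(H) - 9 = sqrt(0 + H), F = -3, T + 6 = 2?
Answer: 4958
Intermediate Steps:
T = -4 (T = -6 + 2 = -4)
A = 5 (A = 6 - 1*1 = 6 - 1 = 5)
f(H) = 9 + sqrt(H) (f(H) = 9 + sqrt(0 + H) = 9 + sqrt(H))
K(I) = 2 (K(I) = -3 + 5 = 2)
j(l, m) = -1/4 (j(l, m) = 1/(-4) = -1/4)
(-67*37)*(j(K(3), f(2))*8) = (-67*37)*(-1/4*8) = -2479*(-2) = 4958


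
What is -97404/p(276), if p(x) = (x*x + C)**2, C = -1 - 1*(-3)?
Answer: -24351/1450771921 ≈ -1.6785e-5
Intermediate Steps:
C = 2 (C = -1 + 3 = 2)
p(x) = (2 + x**2)**2 (p(x) = (x*x + 2)**2 = (x**2 + 2)**2 = (2 + x**2)**2)
-97404/p(276) = -97404/(2 + 276**2)**2 = -97404/(2 + 76176)**2 = -97404/(76178**2) = -97404/5803087684 = -97404*1/5803087684 = -24351/1450771921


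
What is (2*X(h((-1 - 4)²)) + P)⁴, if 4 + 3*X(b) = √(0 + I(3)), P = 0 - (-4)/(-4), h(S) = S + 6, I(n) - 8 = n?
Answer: 48521/81 - 4840*√11/27 ≈ 4.4890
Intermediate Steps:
I(n) = 8 + n
h(S) = 6 + S
P = -1 (P = 0 - (-4)*(-1)/4 = 0 - 1*1 = 0 - 1 = -1)
X(b) = -4/3 + √11/3 (X(b) = -4/3 + √(0 + (8 + 3))/3 = -4/3 + √(0 + 11)/3 = -4/3 + √11/3)
(2*X(h((-1 - 4)²)) + P)⁴ = (2*(-4/3 + √11/3) - 1)⁴ = ((-8/3 + 2*√11/3) - 1)⁴ = (-11/3 + 2*√11/3)⁴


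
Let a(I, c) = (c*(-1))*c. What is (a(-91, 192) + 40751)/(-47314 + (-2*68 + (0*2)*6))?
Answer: -299/3650 ≈ -0.081918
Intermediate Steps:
a(I, c) = -c² (a(I, c) = (-c)*c = -c²)
(a(-91, 192) + 40751)/(-47314 + (-2*68 + (0*2)*6)) = (-1*192² + 40751)/(-47314 + (-2*68 + (0*2)*6)) = (-1*36864 + 40751)/(-47314 + (-136 + 0*6)) = (-36864 + 40751)/(-47314 + (-136 + 0)) = 3887/(-47314 - 136) = 3887/(-47450) = 3887*(-1/47450) = -299/3650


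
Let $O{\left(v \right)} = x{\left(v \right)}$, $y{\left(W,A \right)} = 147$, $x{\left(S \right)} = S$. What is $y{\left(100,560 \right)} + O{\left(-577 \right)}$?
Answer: $-430$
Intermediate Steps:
$O{\left(v \right)} = v$
$y{\left(100,560 \right)} + O{\left(-577 \right)} = 147 - 577 = -430$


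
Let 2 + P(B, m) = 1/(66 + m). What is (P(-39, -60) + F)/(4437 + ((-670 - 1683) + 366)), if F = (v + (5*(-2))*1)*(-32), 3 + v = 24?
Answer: -2123/14700 ≈ -0.14442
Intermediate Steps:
v = 21 (v = -3 + 24 = 21)
F = -352 (F = (21 + (5*(-2))*1)*(-32) = (21 - 10*1)*(-32) = (21 - 10)*(-32) = 11*(-32) = -352)
P(B, m) = -2 + 1/(66 + m)
(P(-39, -60) + F)/(4437 + ((-670 - 1683) + 366)) = ((-131 - 2*(-60))/(66 - 60) - 352)/(4437 + ((-670 - 1683) + 366)) = ((-131 + 120)/6 - 352)/(4437 + (-2353 + 366)) = ((1/6)*(-11) - 352)/(4437 - 1987) = (-11/6 - 352)/2450 = -2123/6*1/2450 = -2123/14700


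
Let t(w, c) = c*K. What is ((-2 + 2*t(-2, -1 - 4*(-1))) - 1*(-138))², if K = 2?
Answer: 21904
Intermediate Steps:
t(w, c) = 2*c (t(w, c) = c*2 = 2*c)
((-2 + 2*t(-2, -1 - 4*(-1))) - 1*(-138))² = ((-2 + 2*(2*(-1 - 4*(-1)))) - 1*(-138))² = ((-2 + 2*(2*(-1 + 4))) + 138)² = ((-2 + 2*(2*3)) + 138)² = ((-2 + 2*6) + 138)² = ((-2 + 12) + 138)² = (10 + 138)² = 148² = 21904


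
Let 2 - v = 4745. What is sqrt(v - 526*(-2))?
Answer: I*sqrt(3691) ≈ 60.754*I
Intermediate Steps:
v = -4743 (v = 2 - 1*4745 = 2 - 4745 = -4743)
sqrt(v - 526*(-2)) = sqrt(-4743 - 526*(-2)) = sqrt(-4743 + 1052) = sqrt(-3691) = I*sqrt(3691)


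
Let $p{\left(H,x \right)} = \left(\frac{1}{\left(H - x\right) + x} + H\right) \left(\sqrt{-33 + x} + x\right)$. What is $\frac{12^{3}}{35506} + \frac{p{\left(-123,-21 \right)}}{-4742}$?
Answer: $- \frac{20880971}{42092363} + \frac{7565 i \sqrt{6}}{97211} \approx -0.49608 + 0.19062 i$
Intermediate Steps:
$p{\left(H,x \right)} = \left(H + \frac{1}{H}\right) \left(x + \sqrt{-33 + x}\right)$ ($p{\left(H,x \right)} = \left(\frac{1}{H} + H\right) \left(x + \sqrt{-33 + x}\right) = \left(H + \frac{1}{H}\right) \left(x + \sqrt{-33 + x}\right)$)
$\frac{12^{3}}{35506} + \frac{p{\left(-123,-21 \right)}}{-4742} = \frac{12^{3}}{35506} + \frac{\frac{1}{-123} \left(-21 + \sqrt{-33 - 21} + \left(-123\right)^{2} \left(-21 + \sqrt{-33 - 21}\right)\right)}{-4742} = 1728 \cdot \frac{1}{35506} + - \frac{-21 + \sqrt{-54} + 15129 \left(-21 + \sqrt{-54}\right)}{123} \left(- \frac{1}{4742}\right) = \frac{864}{17753} + - \frac{-21 + 3 i \sqrt{6} + 15129 \left(-21 + 3 i \sqrt{6}\right)}{123} \left(- \frac{1}{4742}\right) = \frac{864}{17753} + - \frac{-21 + 3 i \sqrt{6} - \left(317709 - 45387 i \sqrt{6}\right)}{123} \left(- \frac{1}{4742}\right) = \frac{864}{17753} + - \frac{-317730 + 45390 i \sqrt{6}}{123} \left(- \frac{1}{4742}\right) = \frac{864}{17753} + \left(\frac{105910}{41} - \frac{15130 i \sqrt{6}}{41}\right) \left(- \frac{1}{4742}\right) = \frac{864}{17753} - \left(\frac{52955}{97211} - \frac{7565 i \sqrt{6}}{97211}\right) = - \frac{20880971}{42092363} + \frac{7565 i \sqrt{6}}{97211}$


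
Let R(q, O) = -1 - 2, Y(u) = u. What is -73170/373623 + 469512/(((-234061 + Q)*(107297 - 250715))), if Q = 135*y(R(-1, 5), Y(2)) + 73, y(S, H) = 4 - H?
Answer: -22707747640288/115959322931419 ≈ -0.19583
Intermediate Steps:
R(q, O) = -3
Q = 343 (Q = 135*(4 - 1*2) + 73 = 135*(4 - 2) + 73 = 135*2 + 73 = 270 + 73 = 343)
-73170/373623 + 469512/(((-234061 + Q)*(107297 - 250715))) = -73170/373623 + 469512/(((-234061 + 343)*(107297 - 250715))) = -73170*1/373623 + 469512/((-233718*(-143418))) = -24390/124541 + 469512/33519368124 = -24390/124541 + 469512*(1/33519368124) = -24390/124541 + 13042/931093559 = -22707747640288/115959322931419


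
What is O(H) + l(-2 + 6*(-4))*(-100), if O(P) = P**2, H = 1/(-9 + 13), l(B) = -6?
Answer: 9601/16 ≈ 600.06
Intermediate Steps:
H = 1/4 ≈ 0.25000
O(H) + l(-2 + 6*(-4))*(-100) = (1/4)**2 - 6*(-100) = 1/16 + 600 = 9601/16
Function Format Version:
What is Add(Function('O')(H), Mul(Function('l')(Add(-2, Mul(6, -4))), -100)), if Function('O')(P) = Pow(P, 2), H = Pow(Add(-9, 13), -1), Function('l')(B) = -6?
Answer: Rational(9601, 16) ≈ 600.06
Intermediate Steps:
H = Rational(1, 4) (H = Pow(4, -1) = Rational(1, 4) ≈ 0.25000)
Add(Function('O')(H), Mul(Function('l')(Add(-2, Mul(6, -4))), -100)) = Add(Pow(Rational(1, 4), 2), Mul(-6, -100)) = Add(Rational(1, 16), 600) = Rational(9601, 16)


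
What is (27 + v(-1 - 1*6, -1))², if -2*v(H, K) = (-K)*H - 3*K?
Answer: 841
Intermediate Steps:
v(H, K) = 3*K/2 + H*K/2 (v(H, K) = -((-K)*H - 3*K)/2 = -(-H*K - 3*K)/2 = -(-3*K - H*K)/2 = 3*K/2 + H*K/2)
(27 + v(-1 - 1*6, -1))² = (27 + (½)*(-1)*(3 + (-1 - 1*6)))² = (27 + (½)*(-1)*(3 + (-1 - 6)))² = (27 + (½)*(-1)*(3 - 7))² = (27 + (½)*(-1)*(-4))² = (27 + 2)² = 29² = 841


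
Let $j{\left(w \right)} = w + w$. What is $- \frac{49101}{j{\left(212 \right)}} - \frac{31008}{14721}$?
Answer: $- \frac{245321071}{2080568} \approx -117.91$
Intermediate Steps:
$j{\left(w \right)} = 2 w$
$- \frac{49101}{j{\left(212 \right)}} - \frac{31008}{14721} = - \frac{49101}{2 \cdot 212} - \frac{31008}{14721} = - \frac{49101}{424} - \frac{10336}{4907} = - \frac{245321071}{2080568}$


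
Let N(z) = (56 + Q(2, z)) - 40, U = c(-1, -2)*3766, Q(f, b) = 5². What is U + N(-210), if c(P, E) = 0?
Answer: 41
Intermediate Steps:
Q(f, b) = 25
U = 0 (U = 0*3766 = 0)
N(z) = 41 (N(z) = (56 + 25) - 40 = 81 - 40 = 41)
U + N(-210) = 0 + 41 = 41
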